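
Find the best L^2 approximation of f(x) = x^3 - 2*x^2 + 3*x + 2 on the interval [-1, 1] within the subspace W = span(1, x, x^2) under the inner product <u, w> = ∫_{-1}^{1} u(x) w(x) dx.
g(x) = -2*x^2 + 18*x/5 + 2

The best approximation g ∈ W is the orthogonal projection of f onto W. Writing g = a_0 + a_1 x + a_2 x^2, the coefficients solve the normal equations G · a = b where
  G_{ij} = <φ_i, φ_j> and b_i = <f, φ_i>, with φ_0 = 1, φ_1 = x, φ_2 = x^2.
G =
  [2, 0, 2/3]
  [0, 2/3, 0]
  [2/3, 0, 2/5],
b = (8/3, 12/5, 8/15).
Solving gives a_0 = 2, a_1 = 18/5, a_2 = -2, so
  g(x) = -2*x^2 + 18*x/5 + 2.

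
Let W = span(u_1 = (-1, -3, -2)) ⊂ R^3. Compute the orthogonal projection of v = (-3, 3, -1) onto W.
proj_W(v) = (2/7, 6/7, 4/7)

Set up U = [u_1 | ... | u_1] ∈ R^(3×1). The projector onto W = col(U) is P = U (U^T U)^(-1) U^T.
Compute U^T U =
  [14],
and U^T v = (-4).
Solve U^T U · c = U^T v for the coefficients: c = (-2/7). The projection is proj_W(v) = U c.
Check: (v - proj_W(v)) · u_1 = 0  (should be 0).
Result: proj_W(v) = (2/7, 6/7, 4/7).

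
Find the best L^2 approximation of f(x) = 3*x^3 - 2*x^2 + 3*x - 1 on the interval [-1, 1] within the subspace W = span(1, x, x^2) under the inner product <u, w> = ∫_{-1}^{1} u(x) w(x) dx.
g(x) = -2*x^2 + 24*x/5 - 1

The best approximation g ∈ W is the orthogonal projection of f onto W. Writing g = a_0 + a_1 x + a_2 x^2, the coefficients solve the normal equations G · a = b where
  G_{ij} = <φ_i, φ_j> and b_i = <f, φ_i>, with φ_0 = 1, φ_1 = x, φ_2 = x^2.
G =
  [2, 0, 2/3]
  [0, 2/3, 0]
  [2/3, 0, 2/5],
b = (-10/3, 16/5, -22/15).
Solving gives a_0 = -1, a_1 = 24/5, a_2 = -2, so
  g(x) = -2*x^2 + 24*x/5 - 1.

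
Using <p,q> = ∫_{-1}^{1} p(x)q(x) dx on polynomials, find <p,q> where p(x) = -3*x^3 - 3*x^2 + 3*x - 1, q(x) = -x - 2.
<p,q> = 36/5

Expand the product: p(x)·q(x) = 3*x^4 + 9*x^3 + 3*x^2 - 5*x + 2.
∫_{-1}^{1} of each monomial x^k gives [2/(k+1) if k even, 0 if k odd]. Integrating term-by-term (or equivalently evaluating the antiderivative F(x) = 3*x^5/5 + 9*x^4/4 + x^3 - 5*x^2/2 + 2*x at the endpoints):
  F(1) − F(−1) = 67/20 − (-77/20) = 36/5.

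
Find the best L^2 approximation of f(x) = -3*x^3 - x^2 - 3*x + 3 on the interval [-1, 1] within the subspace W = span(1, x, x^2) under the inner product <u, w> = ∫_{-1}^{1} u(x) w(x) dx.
g(x) = -x^2 - 24*x/5 + 3

The best approximation g ∈ W is the orthogonal projection of f onto W. Writing g = a_0 + a_1 x + a_2 x^2, the coefficients solve the normal equations G · a = b where
  G_{ij} = <φ_i, φ_j> and b_i = <f, φ_i>, with φ_0 = 1, φ_1 = x, φ_2 = x^2.
G =
  [2, 0, 2/3]
  [0, 2/3, 0]
  [2/3, 0, 2/5],
b = (16/3, -16/5, 8/5).
Solving gives a_0 = 3, a_1 = -24/5, a_2 = -1, so
  g(x) = -x^2 - 24*x/5 + 3.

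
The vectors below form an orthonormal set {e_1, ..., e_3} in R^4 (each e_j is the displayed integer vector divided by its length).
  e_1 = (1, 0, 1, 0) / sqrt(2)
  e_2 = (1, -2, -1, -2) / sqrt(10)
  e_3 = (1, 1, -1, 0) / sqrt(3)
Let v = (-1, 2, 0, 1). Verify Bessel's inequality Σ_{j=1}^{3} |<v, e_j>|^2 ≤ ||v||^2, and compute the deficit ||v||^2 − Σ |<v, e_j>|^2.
Σ |<v, e_j>|^2 = 86/15; ||v||^2 = 6; deficit = 4/15

Write each e_j = u_j / sqrt(<u_j, u_j>) where u_j is the displayed integer vector. Then <v, e_j> = <v, u_j> / sqrt(<u_j, u_j>), so |<v, e_j>|^2 = <v, u_j>^2 / <u_j, u_j>.
Coefficients: <v, e_1> = -1/sqrt(2), <v, e_2> = -7/sqrt(10), <v, e_3> = 1/sqrt(3).
Square and sum: Σ |<v, e_j>|^2 = 86/15.
Compute ||v||^2 = v·v = 6.
Deficit = 6 − 86/15 = 4/15 ≥ 0, confirming Bessel's inequality. (The deficit equals ||v − Σ <v,e_j> e_j||^2, the squared distance from v to span{e_j}.)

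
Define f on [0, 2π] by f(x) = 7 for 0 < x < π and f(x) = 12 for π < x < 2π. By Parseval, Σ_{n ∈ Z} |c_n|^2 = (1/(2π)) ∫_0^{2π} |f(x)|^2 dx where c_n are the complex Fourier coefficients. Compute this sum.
Σ |c_n|^2 = 193/2

Parseval equates the L^2 energy of f (normalised by 1/(2π)) with the ℓ^2 sum of its Fourier coefficients: (1/(2π)) ∫_0^{2π} |f|^2 = Σ |c_n|^2.
Compute the left side: (1/(2π)) [∫_0^π 7^2 dx + ∫_π^{2π} 12^2 dx] = (1/(2π)) · (49π + 144π) = (49 + 144)/2 = 193/2.
So Σ_{n ∈ Z} |c_n|^2 = 193/2.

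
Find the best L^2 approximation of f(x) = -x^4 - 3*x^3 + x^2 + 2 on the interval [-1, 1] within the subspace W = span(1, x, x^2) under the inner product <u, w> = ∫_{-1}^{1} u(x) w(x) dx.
g(x) = x^2/7 - 9*x/5 + 73/35

The best approximation g ∈ W is the orthogonal projection of f onto W. Writing g = a_0 + a_1 x + a_2 x^2, the coefficients solve the normal equations G · a = b where
  G_{ij} = <φ_i, φ_j> and b_i = <f, φ_i>, with φ_0 = 1, φ_1 = x, φ_2 = x^2.
G =
  [2, 0, 2/3]
  [0, 2/3, 0]
  [2/3, 0, 2/5],
b = (64/15, -6/5, 152/105).
Solving gives a_0 = 73/35, a_1 = -9/5, a_2 = 1/7, so
  g(x) = x^2/7 - 9*x/5 + 73/35.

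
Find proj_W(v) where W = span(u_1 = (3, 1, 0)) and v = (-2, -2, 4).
proj_W(v) = (-12/5, -4/5, 0)

Set up U = [u_1 | ... | u_1] ∈ R^(3×1). The projector onto W = col(U) is P = U (U^T U)^(-1) U^T.
Compute U^T U =
  [10],
and U^T v = (-8).
Solve U^T U · c = U^T v for the coefficients: c = (-4/5). The projection is proj_W(v) = U c.
Check: (v - proj_W(v)) · u_1 = 0  (should be 0).
Result: proj_W(v) = (-12/5, -4/5, 0).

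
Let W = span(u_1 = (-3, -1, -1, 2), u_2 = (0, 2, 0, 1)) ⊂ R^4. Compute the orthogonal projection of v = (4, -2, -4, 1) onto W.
proj_W(v) = (4/5, -14/15, 4/15, -17/15)

Set up U = [u_1 | ... | u_2] ∈ R^(4×2). The projector onto W = col(U) is P = U (U^T U)^(-1) U^T.
Compute U^T U =
  [15, 0]
  [0, 5],
and U^T v = (-4, -3).
Solve U^T U · c = U^T v for the coefficients: c = (-4/15, -3/5). The projection is proj_W(v) = U c.
Check: (v - proj_W(v)) · u_1 = 0  (should be 0).
Check: (v - proj_W(v)) · u_2 = 0  (should be 0).
Result: proj_W(v) = (4/5, -14/15, 4/15, -17/15).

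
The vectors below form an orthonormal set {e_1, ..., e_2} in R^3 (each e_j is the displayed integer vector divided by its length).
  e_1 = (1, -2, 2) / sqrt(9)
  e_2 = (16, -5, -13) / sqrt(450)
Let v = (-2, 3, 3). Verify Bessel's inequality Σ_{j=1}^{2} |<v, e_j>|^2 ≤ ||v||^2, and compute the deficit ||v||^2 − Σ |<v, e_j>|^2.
Σ |<v, e_j>|^2 = 422/25; ||v||^2 = 22; deficit = 128/25

Write each e_j = u_j / sqrt(<u_j, u_j>) where u_j is the displayed integer vector. Then <v, e_j> = <v, u_j> / sqrt(<u_j, u_j>), so |<v, e_j>|^2 = <v, u_j>^2 / <u_j, u_j>.
Coefficients: <v, e_1> = -2/sqrt(9), <v, e_2> = -86/sqrt(450).
Square and sum: Σ |<v, e_j>|^2 = 422/25.
Compute ||v||^2 = v·v = 22.
Deficit = 22 − 422/25 = 128/25 ≥ 0, confirming Bessel's inequality. (The deficit equals ||v − Σ <v,e_j> e_j||^2, the squared distance from v to span{e_j}.)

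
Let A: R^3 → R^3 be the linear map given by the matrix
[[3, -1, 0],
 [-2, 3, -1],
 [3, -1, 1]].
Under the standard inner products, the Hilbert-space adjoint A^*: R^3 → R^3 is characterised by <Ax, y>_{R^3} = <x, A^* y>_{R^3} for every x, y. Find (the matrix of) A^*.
A^* = A^T =
[[3, -2, 3],
 [-1, 3, -1],
 [0, -1, 1]]

For real matrices with standard dot products, the defining identity <Ax, y> = <x, A^* y> gives (Ax)^T y = x^T (A^*) y, i.e. x^T A^T y = x^T (A^*) y. Since this holds for all x, y, we must have A^* = A^T. Therefore
A^* =
[[3, -2, 3],
 [-1, 3, -1],
 [0, -1, 1]].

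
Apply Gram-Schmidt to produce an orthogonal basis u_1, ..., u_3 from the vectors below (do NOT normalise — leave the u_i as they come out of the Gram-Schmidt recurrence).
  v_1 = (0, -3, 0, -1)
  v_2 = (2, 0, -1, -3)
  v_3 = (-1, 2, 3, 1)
Orthogonal basis:
  u_1 = (0, -3, 0, -1)
  u_2 = (2, 9/10, -1, -27/10)
  u_3 = (-13/131, 40/131, 334/131, -120/131)

Apply the Gram-Schmidt recurrence
  u_1 = v_1
  u_i = v_i − Σ_{j<i} ((v_i · u_j) / (u_j · u_j)) · u_j.

Step by step this gives:
  u_1 = (0, -3, 0, -1)
  u_2 = (2, 9/10, -1, -27/10)
  u_3 = (-13/131, 40/131, 334/131, -120/131)

Orthogonality check:
  u_2 · u_1 = 0 (should be 0)
  u_3 · u_1 = 0 (should be 0)
  u_3 · u_2 = 0 (should be 0)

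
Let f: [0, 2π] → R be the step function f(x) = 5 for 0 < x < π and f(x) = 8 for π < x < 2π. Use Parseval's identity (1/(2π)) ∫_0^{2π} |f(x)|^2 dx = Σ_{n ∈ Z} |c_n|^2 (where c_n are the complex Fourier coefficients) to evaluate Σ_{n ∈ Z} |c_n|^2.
Σ |c_n|^2 = 89/2

Parseval equates the L^2 energy of f (normalised by 1/(2π)) with the ℓ^2 sum of its Fourier coefficients: (1/(2π)) ∫_0^{2π} |f|^2 = Σ |c_n|^2.
Compute the left side: (1/(2π)) [∫_0^π 5^2 dx + ∫_π^{2π} 8^2 dx] = (1/(2π)) · (25π + 64π) = (25 + 64)/2 = 89/2.
So Σ_{n ∈ Z} |c_n|^2 = 89/2.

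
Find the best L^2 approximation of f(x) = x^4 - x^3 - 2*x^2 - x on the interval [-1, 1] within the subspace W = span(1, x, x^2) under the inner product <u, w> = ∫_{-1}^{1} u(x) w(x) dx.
g(x) = -8*x^2/7 - 8*x/5 - 3/35

The best approximation g ∈ W is the orthogonal projection of f onto W. Writing g = a_0 + a_1 x + a_2 x^2, the coefficients solve the normal equations G · a = b where
  G_{ij} = <φ_i, φ_j> and b_i = <f, φ_i>, with φ_0 = 1, φ_1 = x, φ_2 = x^2.
G =
  [2, 0, 2/3]
  [0, 2/3, 0]
  [2/3, 0, 2/5],
b = (-14/15, -16/15, -18/35).
Solving gives a_0 = -3/35, a_1 = -8/5, a_2 = -8/7, so
  g(x) = -8*x^2/7 - 8*x/5 - 3/35.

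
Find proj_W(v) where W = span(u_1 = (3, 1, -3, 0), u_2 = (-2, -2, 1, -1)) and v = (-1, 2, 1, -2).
proj_W(v) = (-37/69, 7/23, 62/69, 25/69)

Set up U = [u_1 | ... | u_2] ∈ R^(4×2). The projector onto W = col(U) is P = U (U^T U)^(-1) U^T.
Compute U^T U =
  [19, -11]
  [-11, 10],
and U^T v = (-4, 1).
Solve U^T U · c = U^T v for the coefficients: c = (-29/69, -25/69). The projection is proj_W(v) = U c.
Check: (v - proj_W(v)) · u_1 = 0  (should be 0).
Check: (v - proj_W(v)) · u_2 = 0  (should be 0).
Result: proj_W(v) = (-37/69, 7/23, 62/69, 25/69).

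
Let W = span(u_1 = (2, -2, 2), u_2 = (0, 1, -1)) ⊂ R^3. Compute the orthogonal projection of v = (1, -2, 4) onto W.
proj_W(v) = (1, -3, 3)

Set up U = [u_1 | ... | u_2] ∈ R^(3×2). The projector onto W = col(U) is P = U (U^T U)^(-1) U^T.
Compute U^T U =
  [12, -4]
  [-4, 2],
and U^T v = (14, -6).
Solve U^T U · c = U^T v for the coefficients: c = (1/2, -2). The projection is proj_W(v) = U c.
Check: (v - proj_W(v)) · u_1 = 0  (should be 0).
Check: (v - proj_W(v)) · u_2 = 0  (should be 0).
Result: proj_W(v) = (1, -3, 3).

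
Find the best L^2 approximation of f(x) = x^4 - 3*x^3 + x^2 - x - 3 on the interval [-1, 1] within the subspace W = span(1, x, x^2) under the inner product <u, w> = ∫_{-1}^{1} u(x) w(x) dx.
g(x) = 13*x^2/7 - 14*x/5 - 108/35

The best approximation g ∈ W is the orthogonal projection of f onto W. Writing g = a_0 + a_1 x + a_2 x^2, the coefficients solve the normal equations G · a = b where
  G_{ij} = <φ_i, φ_j> and b_i = <f, φ_i>, with φ_0 = 1, φ_1 = x, φ_2 = x^2.
G =
  [2, 0, 2/3]
  [0, 2/3, 0]
  [2/3, 0, 2/5],
b = (-74/15, -28/15, -46/35).
Solving gives a_0 = -108/35, a_1 = -14/5, a_2 = 13/7, so
  g(x) = 13*x^2/7 - 14*x/5 - 108/35.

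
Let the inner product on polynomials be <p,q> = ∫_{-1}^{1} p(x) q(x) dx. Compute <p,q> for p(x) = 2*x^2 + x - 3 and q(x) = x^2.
<p,q> = -6/5

Expand the product: p(x)·q(x) = 2*x^4 + x^3 - 3*x^2.
∫_{-1}^{1} of each monomial x^k gives [2/(k+1) if k even, 0 if k odd]. Integrating term-by-term (or equivalently evaluating the antiderivative F(x) = 2*x^5/5 + x^4/4 - x^3 at the endpoints):
  F(1) − F(−1) = -7/20 − (17/20) = -6/5.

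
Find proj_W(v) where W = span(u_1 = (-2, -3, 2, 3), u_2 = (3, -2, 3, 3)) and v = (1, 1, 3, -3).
proj_W(v) = (964/581, 71/83, -88/581, -351/581)

Set up U = [u_1 | ... | u_2] ∈ R^(4×2). The projector onto W = col(U) is P = U (U^T U)^(-1) U^T.
Compute U^T U =
  [26, 15]
  [15, 31],
and U^T v = (-8, 1).
Solve U^T U · c = U^T v for the coefficients: c = (-263/581, 146/581). The projection is proj_W(v) = U c.
Check: (v - proj_W(v)) · u_1 = 0  (should be 0).
Check: (v - proj_W(v)) · u_2 = 0  (should be 0).
Result: proj_W(v) = (964/581, 71/83, -88/581, -351/581).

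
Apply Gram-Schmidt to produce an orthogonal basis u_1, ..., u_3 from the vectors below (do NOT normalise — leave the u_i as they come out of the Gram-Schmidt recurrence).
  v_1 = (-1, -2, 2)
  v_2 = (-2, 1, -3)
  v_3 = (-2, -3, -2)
Orthogonal basis:
  u_1 = (-1, -2, 2)
  u_2 = (-8/3, -1/3, -5/3)
  u_3 = (46/45, -161/90, -23/18)

Apply the Gram-Schmidt recurrence
  u_1 = v_1
  u_i = v_i − Σ_{j<i} ((v_i · u_j) / (u_j · u_j)) · u_j.

Step by step this gives:
  u_1 = (-1, -2, 2)
  u_2 = (-8/3, -1/3, -5/3)
  u_3 = (46/45, -161/90, -23/18)

Orthogonality check:
  u_2 · u_1 = 0 (should be 0)
  u_3 · u_1 = 0 (should be 0)
  u_3 · u_2 = 0 (should be 0)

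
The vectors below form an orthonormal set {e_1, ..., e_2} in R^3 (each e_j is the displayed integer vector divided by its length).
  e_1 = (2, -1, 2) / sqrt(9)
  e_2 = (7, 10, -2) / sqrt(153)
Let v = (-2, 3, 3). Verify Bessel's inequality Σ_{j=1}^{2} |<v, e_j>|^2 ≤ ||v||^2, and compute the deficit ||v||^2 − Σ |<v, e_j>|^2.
Σ |<v, e_j>|^2 = 13/17; ||v||^2 = 22; deficit = 361/17

Write each e_j = u_j / sqrt(<u_j, u_j>) where u_j is the displayed integer vector. Then <v, e_j> = <v, u_j> / sqrt(<u_j, u_j>), so |<v, e_j>|^2 = <v, u_j>^2 / <u_j, u_j>.
Coefficients: <v, e_1> = -1/sqrt(9), <v, e_2> = 10/sqrt(153).
Square and sum: Σ |<v, e_j>|^2 = 13/17.
Compute ||v||^2 = v·v = 22.
Deficit = 22 − 13/17 = 361/17 ≥ 0, confirming Bessel's inequality. (The deficit equals ||v − Σ <v,e_j> e_j||^2, the squared distance from v to span{e_j}.)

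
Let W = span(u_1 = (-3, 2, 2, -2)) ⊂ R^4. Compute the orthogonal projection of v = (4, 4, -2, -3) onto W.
proj_W(v) = (2/7, -4/21, -4/21, 4/21)

Set up U = [u_1 | ... | u_1] ∈ R^(4×1). The projector onto W = col(U) is P = U (U^T U)^(-1) U^T.
Compute U^T U =
  [21],
and U^T v = (-2).
Solve U^T U · c = U^T v for the coefficients: c = (-2/21). The projection is proj_W(v) = U c.
Check: (v - proj_W(v)) · u_1 = 0  (should be 0).
Result: proj_W(v) = (2/7, -4/21, -4/21, 4/21).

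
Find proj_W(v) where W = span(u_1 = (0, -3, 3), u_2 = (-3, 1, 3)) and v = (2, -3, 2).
proj_W(v) = (24/17, -117/34, 53/34)

Set up U = [u_1 | ... | u_2] ∈ R^(3×2). The projector onto W = col(U) is P = U (U^T U)^(-1) U^T.
Compute U^T U =
  [18, 6]
  [6, 19],
and U^T v = (15, -3).
Solve U^T U · c = U^T v for the coefficients: c = (101/102, -8/17). The projection is proj_W(v) = U c.
Check: (v - proj_W(v)) · u_1 = 0  (should be 0).
Check: (v - proj_W(v)) · u_2 = 0  (should be 0).
Result: proj_W(v) = (24/17, -117/34, 53/34).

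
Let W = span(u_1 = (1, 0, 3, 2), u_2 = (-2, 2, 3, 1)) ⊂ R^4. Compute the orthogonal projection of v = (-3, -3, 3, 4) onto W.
proj_W(v) = (23/171, 112/171, 191/57, 326/171)

Set up U = [u_1 | ... | u_2] ∈ R^(4×2). The projector onto W = col(U) is P = U (U^T U)^(-1) U^T.
Compute U^T U =
  [14, 9]
  [9, 18],
and U^T v = (14, 13).
Solve U^T U · c = U^T v for the coefficients: c = (15/19, 56/171). The projection is proj_W(v) = U c.
Check: (v - proj_W(v)) · u_1 = 0  (should be 0).
Check: (v - proj_W(v)) · u_2 = 0  (should be 0).
Result: proj_W(v) = (23/171, 112/171, 191/57, 326/171).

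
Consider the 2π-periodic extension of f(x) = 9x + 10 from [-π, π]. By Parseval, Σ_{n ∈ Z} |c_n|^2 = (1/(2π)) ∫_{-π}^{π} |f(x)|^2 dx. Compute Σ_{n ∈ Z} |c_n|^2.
Σ |c_n|^2 = 27π^2 + 100

Expand and integrate term by term over [-π, π]:
  ∫ (9x)^2 dx = 81·(2π^3/3); ∫ 2·9·(10)·x dx = 0 (odd integrand); ∫ 10^2 dx = 100·2π.
So (1/(2π)) ∫_{-π}^{π} (9x + 10)^2 dx = 81π^2/3 + 100 = 27π^2 + 100.
Parseval ⇒ Σ |c_n|^2 = 27π^2 + 100.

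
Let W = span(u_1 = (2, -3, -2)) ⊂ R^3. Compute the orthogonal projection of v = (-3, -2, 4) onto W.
proj_W(v) = (-16/17, 24/17, 16/17)

Set up U = [u_1 | ... | u_1] ∈ R^(3×1). The projector onto W = col(U) is P = U (U^T U)^(-1) U^T.
Compute U^T U =
  [17],
and U^T v = (-8).
Solve U^T U · c = U^T v for the coefficients: c = (-8/17). The projection is proj_W(v) = U c.
Check: (v - proj_W(v)) · u_1 = 0  (should be 0).
Result: proj_W(v) = (-16/17, 24/17, 16/17).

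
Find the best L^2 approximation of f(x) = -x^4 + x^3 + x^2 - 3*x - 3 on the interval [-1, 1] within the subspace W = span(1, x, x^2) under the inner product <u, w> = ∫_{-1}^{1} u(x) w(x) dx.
g(x) = x^2/7 - 12*x/5 - 102/35

The best approximation g ∈ W is the orthogonal projection of f onto W. Writing g = a_0 + a_1 x + a_2 x^2, the coefficients solve the normal equations G · a = b where
  G_{ij} = <φ_i, φ_j> and b_i = <f, φ_i>, with φ_0 = 1, φ_1 = x, φ_2 = x^2.
G =
  [2, 0, 2/3]
  [0, 2/3, 0]
  [2/3, 0, 2/5],
b = (-86/15, -8/5, -66/35).
Solving gives a_0 = -102/35, a_1 = -12/5, a_2 = 1/7, so
  g(x) = x^2/7 - 12*x/5 - 102/35.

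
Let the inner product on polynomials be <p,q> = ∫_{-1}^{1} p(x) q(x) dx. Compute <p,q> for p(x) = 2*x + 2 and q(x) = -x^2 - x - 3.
<p,q> = -44/3

Expand the product: p(x)·q(x) = -2*x^3 - 4*x^2 - 8*x - 6.
∫_{-1}^{1} of each monomial x^k gives [2/(k+1) if k even, 0 if k odd]. Integrating term-by-term (or equivalently evaluating the antiderivative F(x) = -x^4/2 - 4*x^3/3 - 4*x^2 - 6*x at the endpoints):
  F(1) − F(−1) = -71/6 − (17/6) = -44/3.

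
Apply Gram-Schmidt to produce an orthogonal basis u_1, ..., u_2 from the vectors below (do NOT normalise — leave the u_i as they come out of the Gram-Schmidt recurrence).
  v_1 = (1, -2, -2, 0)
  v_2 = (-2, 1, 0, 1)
Orthogonal basis:
  u_1 = (1, -2, -2, 0)
  u_2 = (-14/9, 1/9, -8/9, 1)

Apply the Gram-Schmidt recurrence
  u_1 = v_1
  u_i = v_i − Σ_{j<i} ((v_i · u_j) / (u_j · u_j)) · u_j.

Step by step this gives:
  u_1 = (1, -2, -2, 0)
  u_2 = (-14/9, 1/9, -8/9, 1)

Orthogonality check:
  u_2 · u_1 = 0 (should be 0)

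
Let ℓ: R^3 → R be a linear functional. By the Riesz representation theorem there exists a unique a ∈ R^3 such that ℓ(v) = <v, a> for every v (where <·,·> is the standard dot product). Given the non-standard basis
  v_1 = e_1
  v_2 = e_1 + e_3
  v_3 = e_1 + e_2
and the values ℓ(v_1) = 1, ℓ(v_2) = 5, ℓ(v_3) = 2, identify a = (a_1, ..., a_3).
a = (1, 1, 4)

Write a = (a_1, ..., a_3) in the standard basis. For each basis vector v_i, ℓ(v_i) = <v_i, a> is a linear equation in the a_j's. Collect the n equations into a matrix system V a = ℓ, where row i of V is v_i (expressed in the standard basis). Since V is invertible (lower-triangular with 1s on the diagonal, up to permutation), solve by back-substitution:
  V =
[[1, 0, 0],
 [1, 0, 1],
 [1, 1, 0]]
  V a = (1, 5, 2)
Solving gives a = (1, 1, 4).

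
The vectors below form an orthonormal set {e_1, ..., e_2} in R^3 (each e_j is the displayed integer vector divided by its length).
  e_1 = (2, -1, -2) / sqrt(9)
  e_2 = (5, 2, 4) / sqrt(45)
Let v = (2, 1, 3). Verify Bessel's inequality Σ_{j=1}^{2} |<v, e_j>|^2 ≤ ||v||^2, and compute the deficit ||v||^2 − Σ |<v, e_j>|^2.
Σ |<v, e_j>|^2 = 69/5; ||v||^2 = 14; deficit = 1/5

Write each e_j = u_j / sqrt(<u_j, u_j>) where u_j is the displayed integer vector. Then <v, e_j> = <v, u_j> / sqrt(<u_j, u_j>), so |<v, e_j>|^2 = <v, u_j>^2 / <u_j, u_j>.
Coefficients: <v, e_1> = -3/sqrt(9), <v, e_2> = 24/sqrt(45).
Square and sum: Σ |<v, e_j>|^2 = 69/5.
Compute ||v||^2 = v·v = 14.
Deficit = 14 − 69/5 = 1/5 ≥ 0, confirming Bessel's inequality. (The deficit equals ||v − Σ <v,e_j> e_j||^2, the squared distance from v to span{e_j}.)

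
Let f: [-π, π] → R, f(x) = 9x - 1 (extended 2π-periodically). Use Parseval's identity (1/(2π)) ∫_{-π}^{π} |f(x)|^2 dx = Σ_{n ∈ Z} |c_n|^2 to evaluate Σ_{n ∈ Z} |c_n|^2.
Σ |c_n|^2 = 27π^2 + 1

Expand and integrate term by term over [-π, π]:
  ∫ (9x)^2 dx = 81·(2π^3/3); ∫ 2·9·(-1)·x dx = 0 (odd integrand); ∫ (-1)^2 dx = 1·2π.
So (1/(2π)) ∫_{-π}^{π} (9x - 1)^2 dx = 81π^2/3 + 1 = 27π^2 + 1.
Parseval ⇒ Σ |c_n|^2 = 27π^2 + 1.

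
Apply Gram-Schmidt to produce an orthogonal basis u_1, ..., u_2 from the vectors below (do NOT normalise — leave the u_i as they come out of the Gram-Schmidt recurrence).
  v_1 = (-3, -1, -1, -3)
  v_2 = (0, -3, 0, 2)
Orthogonal basis:
  u_1 = (-3, -1, -1, -3)
  u_2 = (-9/20, -63/20, -3/20, 31/20)

Apply the Gram-Schmidt recurrence
  u_1 = v_1
  u_i = v_i − Σ_{j<i} ((v_i · u_j) / (u_j · u_j)) · u_j.

Step by step this gives:
  u_1 = (-3, -1, -1, -3)
  u_2 = (-9/20, -63/20, -3/20, 31/20)

Orthogonality check:
  u_2 · u_1 = 0 (should be 0)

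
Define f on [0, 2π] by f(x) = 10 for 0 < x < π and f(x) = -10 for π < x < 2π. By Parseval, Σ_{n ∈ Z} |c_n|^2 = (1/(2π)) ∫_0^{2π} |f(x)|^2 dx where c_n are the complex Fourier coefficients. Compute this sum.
Σ |c_n|^2 = 100

Parseval equates the L^2 energy of f (normalised by 1/(2π)) with the ℓ^2 sum of its Fourier coefficients: (1/(2π)) ∫_0^{2π} |f|^2 = Σ |c_n|^2.
Compute the left side: (1/(2π)) [∫_0^π 10^2 dx + ∫_π^{2π} (-10)^2 dx] = (1/(2π)) · (100π + 100π) = (100 + 100)/2 = 100.
So Σ_{n ∈ Z} |c_n|^2 = 100.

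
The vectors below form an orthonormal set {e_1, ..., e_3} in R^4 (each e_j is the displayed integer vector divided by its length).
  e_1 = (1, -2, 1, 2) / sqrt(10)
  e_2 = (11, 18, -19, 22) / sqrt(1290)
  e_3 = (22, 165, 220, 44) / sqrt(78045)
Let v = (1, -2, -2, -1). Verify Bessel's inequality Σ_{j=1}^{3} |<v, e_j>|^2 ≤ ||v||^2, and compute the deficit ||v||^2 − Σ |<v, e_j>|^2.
Σ |<v, e_j>|^2 = 41/5; ||v||^2 = 10; deficit = 9/5

Write each e_j = u_j / sqrt(<u_j, u_j>) where u_j is the displayed integer vector. Then <v, e_j> = <v, u_j> / sqrt(<u_j, u_j>), so |<v, e_j>|^2 = <v, u_j>^2 / <u_j, u_j>.
Coefficients: <v, e_1> = 1/sqrt(10), <v, e_2> = -9/sqrt(1290), <v, e_3> = -792/sqrt(78045).
Square and sum: Σ |<v, e_j>|^2 = 41/5.
Compute ||v||^2 = v·v = 10.
Deficit = 10 − 41/5 = 9/5 ≥ 0, confirming Bessel's inequality. (The deficit equals ||v − Σ <v,e_j> e_j||^2, the squared distance from v to span{e_j}.)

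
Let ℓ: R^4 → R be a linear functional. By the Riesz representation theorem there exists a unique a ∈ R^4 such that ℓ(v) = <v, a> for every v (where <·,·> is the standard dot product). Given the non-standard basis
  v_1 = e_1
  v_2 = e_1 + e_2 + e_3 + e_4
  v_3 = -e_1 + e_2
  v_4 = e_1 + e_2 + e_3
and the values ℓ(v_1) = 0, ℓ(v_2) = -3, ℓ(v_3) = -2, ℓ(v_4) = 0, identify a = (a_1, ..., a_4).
a = (0, -2, 2, -3)

Write a = (a_1, ..., a_4) in the standard basis. For each basis vector v_i, ℓ(v_i) = <v_i, a> is a linear equation in the a_j's. Collect the n equations into a matrix system V a = ℓ, where row i of V is v_i (expressed in the standard basis). Since V is invertible (lower-triangular with 1s on the diagonal, up to permutation), solve by back-substitution:
  V =
[[1, 0, 0, 0],
 [1, 1, 1, 1],
 [-1, 1, 0, 0],
 [1, 1, 1, 0]]
  V a = (0, -3, -2, 0)
Solving gives a = (0, -2, 2, -3).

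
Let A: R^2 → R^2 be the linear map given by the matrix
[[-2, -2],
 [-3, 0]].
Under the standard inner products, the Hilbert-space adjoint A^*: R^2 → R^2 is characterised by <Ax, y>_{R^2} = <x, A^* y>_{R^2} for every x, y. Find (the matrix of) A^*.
A^* = A^T =
[[-2, -3],
 [-2, 0]]

For real matrices with standard dot products, the defining identity <Ax, y> = <x, A^* y> gives (Ax)^T y = x^T (A^*) y, i.e. x^T A^T y = x^T (A^*) y. Since this holds for all x, y, we must have A^* = A^T. Therefore
A^* =
[[-2, -3],
 [-2, 0]].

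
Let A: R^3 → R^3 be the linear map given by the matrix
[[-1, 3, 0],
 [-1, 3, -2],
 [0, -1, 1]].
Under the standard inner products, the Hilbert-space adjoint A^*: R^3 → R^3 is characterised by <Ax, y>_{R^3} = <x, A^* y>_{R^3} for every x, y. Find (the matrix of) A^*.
A^* = A^T =
[[-1, -1, 0],
 [3, 3, -1],
 [0, -2, 1]]

For real matrices with standard dot products, the defining identity <Ax, y> = <x, A^* y> gives (Ax)^T y = x^T (A^*) y, i.e. x^T A^T y = x^T (A^*) y. Since this holds for all x, y, we must have A^* = A^T. Therefore
A^* =
[[-1, -1, 0],
 [3, 3, -1],
 [0, -2, 1]].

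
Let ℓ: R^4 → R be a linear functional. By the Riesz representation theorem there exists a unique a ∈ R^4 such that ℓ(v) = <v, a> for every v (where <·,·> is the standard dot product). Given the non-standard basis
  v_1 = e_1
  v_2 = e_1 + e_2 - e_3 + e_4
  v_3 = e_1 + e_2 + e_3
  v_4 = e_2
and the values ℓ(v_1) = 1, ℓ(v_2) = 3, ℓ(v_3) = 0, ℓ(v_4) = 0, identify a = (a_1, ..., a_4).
a = (1, 0, -1, 1)

Write a = (a_1, ..., a_4) in the standard basis. For each basis vector v_i, ℓ(v_i) = <v_i, a> is a linear equation in the a_j's. Collect the n equations into a matrix system V a = ℓ, where row i of V is v_i (expressed in the standard basis). Since V is invertible (lower-triangular with 1s on the diagonal, up to permutation), solve by back-substitution:
  V =
[[1, 0, 0, 0],
 [1, 1, -1, 1],
 [1, 1, 1, 0],
 [0, 1, 0, 0]]
  V a = (1, 3, 0, 0)
Solving gives a = (1, 0, -1, 1).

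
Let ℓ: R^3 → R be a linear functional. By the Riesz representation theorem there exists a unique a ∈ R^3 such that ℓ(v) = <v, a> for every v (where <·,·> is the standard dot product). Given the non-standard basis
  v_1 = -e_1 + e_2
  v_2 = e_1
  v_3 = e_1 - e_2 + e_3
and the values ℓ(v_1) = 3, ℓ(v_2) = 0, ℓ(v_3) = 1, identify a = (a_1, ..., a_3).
a = (0, 3, 4)

Write a = (a_1, ..., a_3) in the standard basis. For each basis vector v_i, ℓ(v_i) = <v_i, a> is a linear equation in the a_j's. Collect the n equations into a matrix system V a = ℓ, where row i of V is v_i (expressed in the standard basis). Since V is invertible (lower-triangular with 1s on the diagonal, up to permutation), solve by back-substitution:
  V =
[[-1, 1, 0],
 [1, 0, 0],
 [1, -1, 1]]
  V a = (3, 0, 1)
Solving gives a = (0, 3, 4).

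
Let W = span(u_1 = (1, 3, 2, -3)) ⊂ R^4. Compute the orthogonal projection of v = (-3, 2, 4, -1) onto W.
proj_W(v) = (14/23, 42/23, 28/23, -42/23)

Set up U = [u_1 | ... | u_1] ∈ R^(4×1). The projector onto W = col(U) is P = U (U^T U)^(-1) U^T.
Compute U^T U =
  [23],
and U^T v = (14).
Solve U^T U · c = U^T v for the coefficients: c = (14/23). The projection is proj_W(v) = U c.
Check: (v - proj_W(v)) · u_1 = 0  (should be 0).
Result: proj_W(v) = (14/23, 42/23, 28/23, -42/23).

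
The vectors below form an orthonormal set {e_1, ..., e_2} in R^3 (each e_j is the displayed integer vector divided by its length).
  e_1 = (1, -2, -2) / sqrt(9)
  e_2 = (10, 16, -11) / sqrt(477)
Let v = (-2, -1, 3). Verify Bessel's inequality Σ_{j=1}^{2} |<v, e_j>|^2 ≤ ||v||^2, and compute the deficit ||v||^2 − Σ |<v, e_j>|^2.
Σ |<v, e_j>|^2 = 741/53; ||v||^2 = 14; deficit = 1/53

Write each e_j = u_j / sqrt(<u_j, u_j>) where u_j is the displayed integer vector. Then <v, e_j> = <v, u_j> / sqrt(<u_j, u_j>), so |<v, e_j>|^2 = <v, u_j>^2 / <u_j, u_j>.
Coefficients: <v, e_1> = -6/sqrt(9), <v, e_2> = -69/sqrt(477).
Square and sum: Σ |<v, e_j>|^2 = 741/53.
Compute ||v||^2 = v·v = 14.
Deficit = 14 − 741/53 = 1/53 ≥ 0, confirming Bessel's inequality. (The deficit equals ||v − Σ <v,e_j> e_j||^2, the squared distance from v to span{e_j}.)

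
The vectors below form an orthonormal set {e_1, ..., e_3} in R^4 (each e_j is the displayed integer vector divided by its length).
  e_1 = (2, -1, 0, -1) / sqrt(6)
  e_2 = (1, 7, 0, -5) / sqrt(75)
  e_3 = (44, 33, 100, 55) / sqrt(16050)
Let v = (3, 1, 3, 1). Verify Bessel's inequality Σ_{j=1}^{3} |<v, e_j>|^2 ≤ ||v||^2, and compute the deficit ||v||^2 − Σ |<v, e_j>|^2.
Σ |<v, e_j>|^2 = 6371/321; ||v||^2 = 20; deficit = 49/321

Write each e_j = u_j / sqrt(<u_j, u_j>) where u_j is the displayed integer vector. Then <v, e_j> = <v, u_j> / sqrt(<u_j, u_j>), so |<v, e_j>|^2 = <v, u_j>^2 / <u_j, u_j>.
Coefficients: <v, e_1> = 4/sqrt(6), <v, e_2> = 5/sqrt(75), <v, e_3> = 520/sqrt(16050).
Square and sum: Σ |<v, e_j>|^2 = 6371/321.
Compute ||v||^2 = v·v = 20.
Deficit = 20 − 6371/321 = 49/321 ≥ 0, confirming Bessel's inequality. (The deficit equals ||v − Σ <v,e_j> e_j||^2, the squared distance from v to span{e_j}.)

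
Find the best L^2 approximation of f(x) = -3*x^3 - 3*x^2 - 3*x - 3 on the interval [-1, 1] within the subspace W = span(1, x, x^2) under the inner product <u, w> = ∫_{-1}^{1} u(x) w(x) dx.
g(x) = -3*x^2 - 24*x/5 - 3

The best approximation g ∈ W is the orthogonal projection of f onto W. Writing g = a_0 + a_1 x + a_2 x^2, the coefficients solve the normal equations G · a = b where
  G_{ij} = <φ_i, φ_j> and b_i = <f, φ_i>, with φ_0 = 1, φ_1 = x, φ_2 = x^2.
G =
  [2, 0, 2/3]
  [0, 2/3, 0]
  [2/3, 0, 2/5],
b = (-8, -16/5, -16/5).
Solving gives a_0 = -3, a_1 = -24/5, a_2 = -3, so
  g(x) = -3*x^2 - 24*x/5 - 3.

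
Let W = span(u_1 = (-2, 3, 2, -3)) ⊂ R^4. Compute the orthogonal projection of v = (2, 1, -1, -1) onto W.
proj_W(v) = (0, 0, 0, 0)

Set up U = [u_1 | ... | u_1] ∈ R^(4×1). The projector onto W = col(U) is P = U (U^T U)^(-1) U^T.
Compute U^T U =
  [26],
and U^T v = (0).
Solve U^T U · c = U^T v for the coefficients: c = (0). The projection is proj_W(v) = U c.
Check: (v - proj_W(v)) · u_1 = 0  (should be 0).
Result: proj_W(v) = (0, 0, 0, 0).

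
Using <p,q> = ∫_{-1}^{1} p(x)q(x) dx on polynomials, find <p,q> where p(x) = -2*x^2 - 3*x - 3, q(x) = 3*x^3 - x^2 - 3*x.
<p,q> = 26/5

Expand the product: p(x)·q(x) = -6*x^5 - 7*x^4 + 12*x^2 + 9*x.
∫_{-1}^{1} of each monomial x^k gives [2/(k+1) if k even, 0 if k odd]. Integrating term-by-term (or equivalently evaluating the antiderivative F(x) = -x^6 - 7*x^5/5 + 4*x^3 + 9*x^2/2 at the endpoints):
  F(1) − F(−1) = 61/10 − (9/10) = 26/5.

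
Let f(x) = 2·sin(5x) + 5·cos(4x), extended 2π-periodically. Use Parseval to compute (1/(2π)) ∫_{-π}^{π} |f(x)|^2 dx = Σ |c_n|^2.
Σ |c_n|^2 = 29/2

Expand |f|^2 and use orthogonality of {sin(nx), cos(mx)} on [-π, π]:
  ∫_{-π}^{π} sin(nx)^2 dx = π, ∫ cos(mx)^2 dx = π, and cross terms integrate to 0.
So ∫_{-π}^{π} f(x)^2 dx = 2^2 · π + 5^2 · π = (4 + 25)π.
Divide by 2π: (4 + 25)/2 = 29/2.
By Parseval, this equals Σ |c_n|^2.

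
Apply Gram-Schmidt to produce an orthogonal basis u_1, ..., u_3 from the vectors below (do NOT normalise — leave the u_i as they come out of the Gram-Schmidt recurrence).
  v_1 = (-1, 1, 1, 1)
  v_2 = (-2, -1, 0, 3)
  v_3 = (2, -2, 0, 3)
Orthogonal basis:
  u_1 = (-1, 1, 1, 1)
  u_2 = (-1, -2, -1, 2)
  u_3 = (51/20, -3/20, 21/20, 33/20)

Apply the Gram-Schmidt recurrence
  u_1 = v_1
  u_i = v_i − Σ_{j<i} ((v_i · u_j) / (u_j · u_j)) · u_j.

Step by step this gives:
  u_1 = (-1, 1, 1, 1)
  u_2 = (-1, -2, -1, 2)
  u_3 = (51/20, -3/20, 21/20, 33/20)

Orthogonality check:
  u_2 · u_1 = 0 (should be 0)
  u_3 · u_1 = 0 (should be 0)
  u_3 · u_2 = 0 (should be 0)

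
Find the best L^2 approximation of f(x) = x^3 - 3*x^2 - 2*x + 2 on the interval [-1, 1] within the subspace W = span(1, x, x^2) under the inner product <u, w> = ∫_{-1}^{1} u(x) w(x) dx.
g(x) = -3*x^2 - 7*x/5 + 2

The best approximation g ∈ W is the orthogonal projection of f onto W. Writing g = a_0 + a_1 x + a_2 x^2, the coefficients solve the normal equations G · a = b where
  G_{ij} = <φ_i, φ_j> and b_i = <f, φ_i>, with φ_0 = 1, φ_1 = x, φ_2 = x^2.
G =
  [2, 0, 2/3]
  [0, 2/3, 0]
  [2/3, 0, 2/5],
b = (2, -14/15, 2/15).
Solving gives a_0 = 2, a_1 = -7/5, a_2 = -3, so
  g(x) = -3*x^2 - 7*x/5 + 2.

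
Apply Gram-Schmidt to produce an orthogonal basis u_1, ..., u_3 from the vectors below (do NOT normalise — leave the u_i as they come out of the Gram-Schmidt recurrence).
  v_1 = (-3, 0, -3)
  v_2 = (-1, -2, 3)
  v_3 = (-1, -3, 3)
Orthogonal basis:
  u_1 = (-3, 0, -3)
  u_2 = (-2, -2, 2)
  u_3 = (1/3, -2/3, -1/3)

Apply the Gram-Schmidt recurrence
  u_1 = v_1
  u_i = v_i − Σ_{j<i} ((v_i · u_j) / (u_j · u_j)) · u_j.

Step by step this gives:
  u_1 = (-3, 0, -3)
  u_2 = (-2, -2, 2)
  u_3 = (1/3, -2/3, -1/3)

Orthogonality check:
  u_2 · u_1 = 0 (should be 0)
  u_3 · u_1 = 0 (should be 0)
  u_3 · u_2 = 0 (should be 0)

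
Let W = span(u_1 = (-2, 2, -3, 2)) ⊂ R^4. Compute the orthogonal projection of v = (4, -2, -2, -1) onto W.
proj_W(v) = (16/21, -16/21, 8/7, -16/21)

Set up U = [u_1 | ... | u_1] ∈ R^(4×1). The projector onto W = col(U) is P = U (U^T U)^(-1) U^T.
Compute U^T U =
  [21],
and U^T v = (-8).
Solve U^T U · c = U^T v for the coefficients: c = (-8/21). The projection is proj_W(v) = U c.
Check: (v - proj_W(v)) · u_1 = 0  (should be 0).
Result: proj_W(v) = (16/21, -16/21, 8/7, -16/21).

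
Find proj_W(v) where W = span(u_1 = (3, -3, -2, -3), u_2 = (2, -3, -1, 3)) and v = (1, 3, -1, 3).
proj_W(v) = (-575/649, 378/649, 449/649, 1560/649)

Set up U = [u_1 | ... | u_2] ∈ R^(4×2). The projector onto W = col(U) is P = U (U^T U)^(-1) U^T.
Compute U^T U =
  [31, 8]
  [8, 23],
and U^T v = (-13, 3).
Solve U^T U · c = U^T v for the coefficients: c = (-323/649, 197/649). The projection is proj_W(v) = U c.
Check: (v - proj_W(v)) · u_1 = 0  (should be 0).
Check: (v - proj_W(v)) · u_2 = 0  (should be 0).
Result: proj_W(v) = (-575/649, 378/649, 449/649, 1560/649).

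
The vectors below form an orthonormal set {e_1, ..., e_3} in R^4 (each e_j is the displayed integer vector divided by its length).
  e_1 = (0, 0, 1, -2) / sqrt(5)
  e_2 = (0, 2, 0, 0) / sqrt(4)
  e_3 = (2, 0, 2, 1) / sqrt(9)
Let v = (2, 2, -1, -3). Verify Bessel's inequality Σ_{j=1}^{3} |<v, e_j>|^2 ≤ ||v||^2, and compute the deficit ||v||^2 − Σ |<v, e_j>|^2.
Σ |<v, e_j>|^2 = 82/9; ||v||^2 = 18; deficit = 80/9

Write each e_j = u_j / sqrt(<u_j, u_j>) where u_j is the displayed integer vector. Then <v, e_j> = <v, u_j> / sqrt(<u_j, u_j>), so |<v, e_j>|^2 = <v, u_j>^2 / <u_j, u_j>.
Coefficients: <v, e_1> = 5/sqrt(5), <v, e_2> = 4/sqrt(4), <v, e_3> = -1/sqrt(9).
Square and sum: Σ |<v, e_j>|^2 = 82/9.
Compute ||v||^2 = v·v = 18.
Deficit = 18 − 82/9 = 80/9 ≥ 0, confirming Bessel's inequality. (The deficit equals ||v − Σ <v,e_j> e_j||^2, the squared distance from v to span{e_j}.)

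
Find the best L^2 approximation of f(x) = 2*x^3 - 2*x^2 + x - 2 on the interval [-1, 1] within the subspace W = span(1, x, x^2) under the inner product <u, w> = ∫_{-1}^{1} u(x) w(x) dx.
g(x) = -2*x^2 + 11*x/5 - 2

The best approximation g ∈ W is the orthogonal projection of f onto W. Writing g = a_0 + a_1 x + a_2 x^2, the coefficients solve the normal equations G · a = b where
  G_{ij} = <φ_i, φ_j> and b_i = <f, φ_i>, with φ_0 = 1, φ_1 = x, φ_2 = x^2.
G =
  [2, 0, 2/3]
  [0, 2/3, 0]
  [2/3, 0, 2/5],
b = (-16/3, 22/15, -32/15).
Solving gives a_0 = -2, a_1 = 11/5, a_2 = -2, so
  g(x) = -2*x^2 + 11*x/5 - 2.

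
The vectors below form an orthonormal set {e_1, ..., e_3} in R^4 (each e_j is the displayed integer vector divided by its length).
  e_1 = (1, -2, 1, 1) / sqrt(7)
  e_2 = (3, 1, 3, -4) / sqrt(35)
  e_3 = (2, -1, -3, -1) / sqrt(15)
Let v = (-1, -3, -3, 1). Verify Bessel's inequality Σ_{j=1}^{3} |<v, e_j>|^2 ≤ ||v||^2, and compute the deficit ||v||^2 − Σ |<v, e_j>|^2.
Σ |<v, e_j>|^2 = 17; ||v||^2 = 20; deficit = 3

Write each e_j = u_j / sqrt(<u_j, u_j>) where u_j is the displayed integer vector. Then <v, e_j> = <v, u_j> / sqrt(<u_j, u_j>), so |<v, e_j>|^2 = <v, u_j>^2 / <u_j, u_j>.
Coefficients: <v, e_1> = 3/sqrt(7), <v, e_2> = -19/sqrt(35), <v, e_3> = 9/sqrt(15).
Square and sum: Σ |<v, e_j>|^2 = 17.
Compute ||v||^2 = v·v = 20.
Deficit = 20 − 17 = 3 ≥ 0, confirming Bessel's inequality. (The deficit equals ||v − Σ <v,e_j> e_j||^2, the squared distance from v to span{e_j}.)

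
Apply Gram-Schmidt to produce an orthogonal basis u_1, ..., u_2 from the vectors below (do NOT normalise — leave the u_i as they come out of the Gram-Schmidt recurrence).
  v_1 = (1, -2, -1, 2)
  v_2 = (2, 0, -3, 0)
Orthogonal basis:
  u_1 = (1, -2, -1, 2)
  u_2 = (3/2, 1, -5/2, -1)

Apply the Gram-Schmidt recurrence
  u_1 = v_1
  u_i = v_i − Σ_{j<i} ((v_i · u_j) / (u_j · u_j)) · u_j.

Step by step this gives:
  u_1 = (1, -2, -1, 2)
  u_2 = (3/2, 1, -5/2, -1)

Orthogonality check:
  u_2 · u_1 = 0 (should be 0)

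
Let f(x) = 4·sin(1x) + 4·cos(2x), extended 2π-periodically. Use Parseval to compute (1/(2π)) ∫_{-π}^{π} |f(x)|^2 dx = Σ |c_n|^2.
Σ |c_n|^2 = 16

Expand |f|^2 and use orthogonality of {sin(nx), cos(mx)} on [-π, π]:
  ∫_{-π}^{π} sin(nx)^2 dx = π, ∫ cos(mx)^2 dx = π, and cross terms integrate to 0.
So ∫_{-π}^{π} f(x)^2 dx = 4^2 · π + 4^2 · π = (16 + 16)π.
Divide by 2π: (16 + 16)/2 = 16.
By Parseval, this equals Σ |c_n|^2.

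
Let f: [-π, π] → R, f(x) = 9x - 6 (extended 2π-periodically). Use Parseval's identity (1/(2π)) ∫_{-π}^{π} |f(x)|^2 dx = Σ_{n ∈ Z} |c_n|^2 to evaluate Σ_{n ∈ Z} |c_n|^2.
Σ |c_n|^2 = 27π^2 + 36

Expand and integrate term by term over [-π, π]:
  ∫ (9x)^2 dx = 81·(2π^3/3); ∫ 2·9·(-6)·x dx = 0 (odd integrand); ∫ (-6)^2 dx = 36·2π.
So (1/(2π)) ∫_{-π}^{π} (9x - 6)^2 dx = 81π^2/3 + 36 = 27π^2 + 36.
Parseval ⇒ Σ |c_n|^2 = 27π^2 + 36.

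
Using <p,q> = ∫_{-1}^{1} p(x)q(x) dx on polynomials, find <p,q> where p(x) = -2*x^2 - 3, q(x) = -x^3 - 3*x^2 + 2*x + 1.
<p,q> = 16/15

Expand the product: p(x)·q(x) = 2*x^5 + 6*x^4 - x^3 + 7*x^2 - 6*x - 3.
∫_{-1}^{1} of each monomial x^k gives [2/(k+1) if k even, 0 if k odd]. Integrating term-by-term (or equivalently evaluating the antiderivative F(x) = x^6/3 + 6*x^5/5 - x^4/4 + 7*x^3/3 - 3*x^2 - 3*x at the endpoints):
  F(1) − F(−1) = -143/60 − (-69/20) = 16/15.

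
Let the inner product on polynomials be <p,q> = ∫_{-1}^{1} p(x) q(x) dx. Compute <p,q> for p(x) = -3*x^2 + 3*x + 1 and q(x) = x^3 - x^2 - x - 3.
<p,q> = -4/15

Expand the product: p(x)·q(x) = -3*x^5 + 6*x^4 + x^3 + 5*x^2 - 10*x - 3.
∫_{-1}^{1} of each monomial x^k gives [2/(k+1) if k even, 0 if k odd]. Integrating term-by-term (or equivalently evaluating the antiderivative F(x) = -x^6/2 + 6*x^5/5 + x^4/4 + 5*x^3/3 - 5*x^2 - 3*x at the endpoints):
  F(1) − F(−1) = -323/60 − (-307/60) = -4/15.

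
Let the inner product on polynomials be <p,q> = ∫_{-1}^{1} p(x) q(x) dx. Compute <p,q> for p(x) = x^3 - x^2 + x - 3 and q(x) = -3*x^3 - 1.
<p,q> = 484/105

Expand the product: p(x)·q(x) = -3*x^6 + 3*x^5 - 3*x^4 + 8*x^3 + x^2 - x + 3.
∫_{-1}^{1} of each monomial x^k gives [2/(k+1) if k even, 0 if k odd]. Integrating term-by-term (or equivalently evaluating the antiderivative F(x) = -3*x^7/7 + x^6/2 - 3*x^5/5 + 2*x^4 + x^3/3 - x^2/2 + 3*x at the endpoints):
  F(1) − F(−1) = 452/105 − (-32/105) = 484/105.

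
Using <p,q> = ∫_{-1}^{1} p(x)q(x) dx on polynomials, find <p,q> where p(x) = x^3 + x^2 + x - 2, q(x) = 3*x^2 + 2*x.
<p,q> = -2/3

Expand the product: p(x)·q(x) = 3*x^5 + 5*x^4 + 5*x^3 - 4*x^2 - 4*x.
∫_{-1}^{1} of each monomial x^k gives [2/(k+1) if k even, 0 if k odd]. Integrating term-by-term (or equivalently evaluating the antiderivative F(x) = x^6/2 + x^5 + 5*x^4/4 - 4*x^3/3 - 2*x^2 at the endpoints):
  F(1) − F(−1) = -7/12 − (1/12) = -2/3.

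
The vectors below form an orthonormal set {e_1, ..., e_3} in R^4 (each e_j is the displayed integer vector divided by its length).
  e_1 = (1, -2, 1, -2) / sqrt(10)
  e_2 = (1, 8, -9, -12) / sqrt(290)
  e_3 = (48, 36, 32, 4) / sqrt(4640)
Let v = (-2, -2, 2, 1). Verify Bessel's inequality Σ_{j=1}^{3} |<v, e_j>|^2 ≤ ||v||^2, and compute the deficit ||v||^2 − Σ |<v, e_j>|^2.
Σ |<v, e_j>|^2 = 21/2; ||v||^2 = 13; deficit = 5/2

Write each e_j = u_j / sqrt(<u_j, u_j>) where u_j is the displayed integer vector. Then <v, e_j> = <v, u_j> / sqrt(<u_j, u_j>), so |<v, e_j>|^2 = <v, u_j>^2 / <u_j, u_j>.
Coefficients: <v, e_1> = 2/sqrt(10), <v, e_2> = -48/sqrt(290), <v, e_3> = -100/sqrt(4640).
Square and sum: Σ |<v, e_j>|^2 = 21/2.
Compute ||v||^2 = v·v = 13.
Deficit = 13 − 21/2 = 5/2 ≥ 0, confirming Bessel's inequality. (The deficit equals ||v − Σ <v,e_j> e_j||^2, the squared distance from v to span{e_j}.)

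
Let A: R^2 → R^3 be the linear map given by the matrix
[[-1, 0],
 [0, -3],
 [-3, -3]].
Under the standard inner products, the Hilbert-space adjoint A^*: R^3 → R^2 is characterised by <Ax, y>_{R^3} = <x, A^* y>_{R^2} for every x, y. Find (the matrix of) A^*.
A^* = A^T =
[[-1, 0, -3],
 [0, -3, -3]]

For real matrices with standard dot products, the defining identity <Ax, y> = <x, A^* y> gives (Ax)^T y = x^T (A^*) y, i.e. x^T A^T y = x^T (A^*) y. Since this holds for all x, y, we must have A^* = A^T. Therefore
A^* =
[[-1, 0, -3],
 [0, -3, -3]].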